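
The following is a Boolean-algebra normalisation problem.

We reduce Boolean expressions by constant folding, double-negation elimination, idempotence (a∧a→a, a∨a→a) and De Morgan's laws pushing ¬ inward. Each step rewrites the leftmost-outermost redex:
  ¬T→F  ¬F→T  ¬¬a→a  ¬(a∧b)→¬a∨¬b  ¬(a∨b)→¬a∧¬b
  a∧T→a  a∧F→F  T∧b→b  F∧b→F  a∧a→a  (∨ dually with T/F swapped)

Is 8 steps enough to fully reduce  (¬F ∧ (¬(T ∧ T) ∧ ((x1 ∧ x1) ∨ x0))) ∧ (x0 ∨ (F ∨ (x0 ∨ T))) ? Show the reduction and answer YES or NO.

Answer: YES — reaches normal form F in 7 ≤ 8 steps

Reduction:
  start: (¬F ∧ (¬(T ∧ T) ∧ ((x1 ∧ x1) ∨ x0))) ∧ (x0 ∨ (F ∨ (x0 ∨ T)))
  step 1: (T ∧ (¬(T ∧ T) ∧ ((x1 ∧ x1) ∨ x0))) ∧ (x0 ∨ (F ∨ (x0 ∨ T)))
  step 2: (¬(T ∧ T) ∧ ((x1 ∧ x1) ∨ x0)) ∧ (x0 ∨ (F ∨ (x0 ∨ T)))
  step 3: ((¬T ∨ ¬T) ∧ ((x1 ∧ x1) ∨ x0)) ∧ (x0 ∨ (F ∨ (x0 ∨ T)))
  step 4: (¬T ∧ ((x1 ∧ x1) ∨ x0)) ∧ (x0 ∨ (F ∨ (x0 ∨ T)))
  step 5: (F ∧ ((x1 ∧ x1) ∨ x0)) ∧ (x0 ∨ (F ∨ (x0 ∨ T)))
  step 6: F ∧ (x0 ∨ (F ∨ (x0 ∨ T)))
  step 7: F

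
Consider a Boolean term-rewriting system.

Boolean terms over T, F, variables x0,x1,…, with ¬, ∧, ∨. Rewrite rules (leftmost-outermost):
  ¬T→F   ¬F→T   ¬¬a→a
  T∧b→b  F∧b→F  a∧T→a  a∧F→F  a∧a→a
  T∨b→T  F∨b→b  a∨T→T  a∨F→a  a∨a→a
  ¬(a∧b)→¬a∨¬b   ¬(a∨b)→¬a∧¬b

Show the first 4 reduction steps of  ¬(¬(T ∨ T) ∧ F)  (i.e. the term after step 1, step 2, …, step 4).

  start: ¬(¬(T ∨ T) ∧ F)
  [1] ¬¬(T ∨ T) ∨ ¬F
  [2] (T ∨ T) ∨ ¬F
  [3] T ∨ ¬F
  [4] T

Answer: after 4 steps: T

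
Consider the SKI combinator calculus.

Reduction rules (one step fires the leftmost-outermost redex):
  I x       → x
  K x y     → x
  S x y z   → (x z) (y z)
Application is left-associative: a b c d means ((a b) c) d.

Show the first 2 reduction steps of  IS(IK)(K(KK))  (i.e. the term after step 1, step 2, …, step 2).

Answer: after 2 steps: SK(K(KK))

Working:
  start: IS(IK)(K(KK))
  →1  S(IK)(K(KK))
  →2  SK(K(KK))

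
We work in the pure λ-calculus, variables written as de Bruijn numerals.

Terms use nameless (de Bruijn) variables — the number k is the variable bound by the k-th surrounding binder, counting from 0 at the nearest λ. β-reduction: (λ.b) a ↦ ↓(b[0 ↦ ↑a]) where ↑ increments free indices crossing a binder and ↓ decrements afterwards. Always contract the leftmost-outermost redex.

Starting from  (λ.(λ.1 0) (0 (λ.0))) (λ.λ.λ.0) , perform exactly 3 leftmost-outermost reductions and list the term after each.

Answer: after 3 steps: λ.λ.0

Derivation:
  start: (λ.(λ.1 0) (0 (λ.0))) (λ.λ.λ.0)
  →1  (λ.(λ.λ.λ.0) 0) ((λ.λ.λ.0) (λ.0))
  →2  (λ.λ.λ.0) ((λ.λ.λ.0) (λ.0))
  →3  λ.λ.0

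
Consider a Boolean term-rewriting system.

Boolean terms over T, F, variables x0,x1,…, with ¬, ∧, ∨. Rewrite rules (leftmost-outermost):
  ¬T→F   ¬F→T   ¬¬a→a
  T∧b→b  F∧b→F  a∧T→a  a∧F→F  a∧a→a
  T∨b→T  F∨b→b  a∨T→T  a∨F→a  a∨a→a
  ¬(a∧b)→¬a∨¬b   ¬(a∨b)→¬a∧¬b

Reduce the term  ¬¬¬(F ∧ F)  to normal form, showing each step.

  start: ¬¬¬(F ∧ F)
  step 1: ¬(F ∧ F)
  step 2: ¬F ∨ ¬F
  step 3: ¬F
  step 4: T

Answer: normal form = T  (in 4 steps)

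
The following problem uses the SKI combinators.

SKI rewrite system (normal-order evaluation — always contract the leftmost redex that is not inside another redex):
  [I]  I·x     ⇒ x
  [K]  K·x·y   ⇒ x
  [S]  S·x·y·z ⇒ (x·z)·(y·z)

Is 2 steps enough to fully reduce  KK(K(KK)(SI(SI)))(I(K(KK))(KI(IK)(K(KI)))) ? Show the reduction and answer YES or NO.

Answer: NO — after 2 steps the term is K(K(KK)(KI(IK)(K(KI)))), not yet normal

Derivation:
  start: KK(K(KK)(SI(SI)))(I(K(KK))(KI(IK)(K(KI))))
  step 1: K(I(K(KK))(KI(IK)(K(KI))))
  step 2: K(K(KK)(KI(IK)(K(KI))))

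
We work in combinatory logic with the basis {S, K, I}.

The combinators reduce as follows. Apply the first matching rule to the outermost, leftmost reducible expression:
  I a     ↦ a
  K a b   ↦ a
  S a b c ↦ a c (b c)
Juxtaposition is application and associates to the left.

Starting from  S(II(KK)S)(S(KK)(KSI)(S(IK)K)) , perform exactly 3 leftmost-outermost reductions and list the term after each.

Answer: after 3 steps: SK(S(KK)(KSI)(S(IK)K))

Derivation:
  start: S(II(KK)S)(S(KK)(KSI)(S(IK)K))
  →1  S(I(KK)S)(S(KK)(KSI)(S(IK)K))
  →2  S(KKS)(S(KK)(KSI)(S(IK)K))
  →3  SK(S(KK)(KSI)(S(IK)K))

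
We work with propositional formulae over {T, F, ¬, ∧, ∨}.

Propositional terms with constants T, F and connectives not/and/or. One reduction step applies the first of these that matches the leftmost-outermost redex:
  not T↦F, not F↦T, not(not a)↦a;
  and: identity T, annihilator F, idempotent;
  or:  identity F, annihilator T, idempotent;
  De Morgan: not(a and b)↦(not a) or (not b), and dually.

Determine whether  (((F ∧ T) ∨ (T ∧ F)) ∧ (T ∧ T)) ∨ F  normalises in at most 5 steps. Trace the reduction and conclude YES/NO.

  start: (((F ∧ T) ∨ (T ∧ F)) ∧ (T ∧ T)) ∨ F
  [1] ((F ∧ T) ∨ (T ∧ F)) ∧ (T ∧ T)
  [2] (F ∨ (T ∧ F)) ∧ (T ∧ T)
  [3] (T ∧ F) ∧ (T ∧ T)
  [4] F ∧ (T ∧ T)
  [5] F

Answer: YES — reaches normal form F in 5 ≤ 5 steps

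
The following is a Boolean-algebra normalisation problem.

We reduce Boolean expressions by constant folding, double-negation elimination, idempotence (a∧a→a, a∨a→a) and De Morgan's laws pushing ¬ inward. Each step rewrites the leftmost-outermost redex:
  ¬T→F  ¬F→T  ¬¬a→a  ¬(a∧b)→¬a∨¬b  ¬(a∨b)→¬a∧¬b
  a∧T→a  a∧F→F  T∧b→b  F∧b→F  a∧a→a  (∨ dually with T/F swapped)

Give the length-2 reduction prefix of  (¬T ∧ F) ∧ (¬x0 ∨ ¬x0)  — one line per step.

  start: (¬T ∧ F) ∧ (¬x0 ∨ ¬x0)
  →1  F ∧ (¬x0 ∨ ¬x0)
  →2  F

Answer: after 2 steps: F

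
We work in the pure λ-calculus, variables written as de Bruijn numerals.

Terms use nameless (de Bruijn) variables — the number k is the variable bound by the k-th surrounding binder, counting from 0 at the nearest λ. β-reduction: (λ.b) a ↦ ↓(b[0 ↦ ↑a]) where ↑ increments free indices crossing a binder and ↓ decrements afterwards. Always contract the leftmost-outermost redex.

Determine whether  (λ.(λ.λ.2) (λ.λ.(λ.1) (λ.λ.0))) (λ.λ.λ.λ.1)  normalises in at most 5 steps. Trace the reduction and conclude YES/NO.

  start: (λ.(λ.λ.2) (λ.λ.(λ.1) (λ.λ.0))) (λ.λ.λ.λ.1)
  step 1: (λ.λ.λ.λ.λ.λ.1) (λ.λ.(λ.1) (λ.λ.0))
  step 2: λ.λ.λ.λ.λ.1

Answer: YES — reaches normal form λ.λ.λ.λ.λ.1 in 2 ≤ 5 steps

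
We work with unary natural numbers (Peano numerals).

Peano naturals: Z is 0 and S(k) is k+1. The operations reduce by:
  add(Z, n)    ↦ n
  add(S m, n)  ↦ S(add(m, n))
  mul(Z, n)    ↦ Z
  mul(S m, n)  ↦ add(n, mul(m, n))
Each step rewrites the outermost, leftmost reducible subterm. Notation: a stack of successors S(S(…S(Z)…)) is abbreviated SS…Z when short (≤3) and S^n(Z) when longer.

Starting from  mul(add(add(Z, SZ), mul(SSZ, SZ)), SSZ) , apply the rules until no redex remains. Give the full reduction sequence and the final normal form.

Answer: normal form = S^6(Z)  (in 23 steps)

Reduction:
  start: mul(add(add(Z, SZ), mul(SSZ, SZ)), SSZ)
  step 1: mul(add(SZ, mul(SSZ, SZ)), SSZ)
  step 2: mul(S(add(Z, mul(SSZ, SZ))), SSZ)
  step 3: add(SSZ, mul(add(Z, mul(SSZ, SZ)), SSZ))
  step 4: S(add(SZ, mul(add(Z, mul(SSZ, SZ)), SSZ)))
  step 5: S(S(add(Z, mul(add(Z, mul(SSZ, SZ)), SSZ))))
  step 6: S(S(mul(add(Z, mul(SSZ, SZ)), SSZ)))
  step 7: S(S(mul(mul(SSZ, SZ), SSZ)))
  step 8: S(S(mul(add(SZ, mul(SZ, SZ)), SSZ)))
  step 9: S(S(mul(S(add(Z, mul(SZ, SZ))), SSZ)))
  step 10: S(S(add(SSZ, mul(add(Z, mul(SZ, SZ)), SSZ))))
  step 11: S(S(S(add(SZ, mul(add(Z, mul(SZ, SZ)), SSZ)))))
  step 12: S(S(S(S(add(Z, mul(add(Z, mul(SZ, SZ)), SSZ))))))
  step 13: S(S(S(S(mul(add(Z, mul(SZ, SZ)), SSZ)))))
  step 14: S(S(S(S(mul(mul(SZ, SZ), SSZ)))))
  step 15: S(S(S(S(mul(add(SZ, mul(Z, SZ)), SSZ)))))
  step 16: S(S(S(S(mul(S(add(Z, mul(Z, SZ))), SSZ)))))
  step 17: S(S(S(S(add(SSZ, mul(add(Z, mul(Z, SZ)), SSZ))))))
  step 18: S(S(S(S(S(add(SZ, mul(add(Z, mul(Z, SZ)), SSZ)))))))
  step 19: S(S(S(S(S(S(add(Z, mul(add(Z, mul(Z, SZ)), SSZ))))))))
  step 20: S(S(S(S(S(S(mul(add(Z, mul(Z, SZ)), SSZ)))))))
  step 21: S(S(S(S(S(S(mul(mul(Z, SZ), SSZ)))))))
  step 22: S(S(S(S(S(S(mul(Z, SSZ)))))))
  step 23: S^6(Z)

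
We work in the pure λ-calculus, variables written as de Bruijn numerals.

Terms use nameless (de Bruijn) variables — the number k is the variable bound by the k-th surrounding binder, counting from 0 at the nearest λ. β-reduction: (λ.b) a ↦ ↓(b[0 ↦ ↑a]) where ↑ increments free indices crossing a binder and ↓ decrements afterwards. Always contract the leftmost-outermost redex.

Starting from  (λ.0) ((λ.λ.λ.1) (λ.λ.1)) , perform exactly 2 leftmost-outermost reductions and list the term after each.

  start: (λ.0) ((λ.λ.λ.1) (λ.λ.1))
  →1  (λ.λ.λ.1) (λ.λ.1)
  →2  λ.λ.1

Answer: after 2 steps: λ.λ.1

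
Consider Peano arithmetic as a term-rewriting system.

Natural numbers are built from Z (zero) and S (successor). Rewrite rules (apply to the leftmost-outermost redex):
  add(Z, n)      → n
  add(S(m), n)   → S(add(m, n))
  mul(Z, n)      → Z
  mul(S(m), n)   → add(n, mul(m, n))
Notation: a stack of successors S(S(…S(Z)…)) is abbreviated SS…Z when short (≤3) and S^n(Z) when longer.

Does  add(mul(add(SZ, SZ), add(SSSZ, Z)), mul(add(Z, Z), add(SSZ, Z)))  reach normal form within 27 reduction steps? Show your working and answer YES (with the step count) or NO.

  start: add(mul(add(SZ, SZ), add(SSSZ, Z)), mul(add(Z, Z), add(SSZ, Z)))
  [1] add(mul(S(add(Z, SZ)), add(SSSZ, Z)), mul(add(Z, Z), add(SSZ, Z)))
  [2] add(add(add(SSSZ, Z), mul(add(Z, SZ), add(SSSZ, Z))), mul(add(Z, Z), add(SSZ, Z)))
  [3] add(add(S(add(SSZ, Z)), mul(add(Z, SZ), add(SSSZ, Z))), mul(add(Z, Z), add(SSZ, Z)))
  [4] add(S(add(add(SSZ, Z), mul(add(Z, SZ), add(SSSZ, Z)))), mul(add(Z, Z), add(SSZ, Z)))
  [5] S(add(add(add(SSZ, Z), mul(add(Z, SZ), add(SSSZ, Z))), mul(add(Z, Z), add(SSZ, Z))))
  [6] S(add(add(S(add(SZ, Z)), mul(add(Z, SZ), add(SSSZ, Z))), mul(add(Z, Z), add(SSZ, Z))))
  [7] S(add(S(add(add(SZ, Z), mul(add(Z, SZ), add(SSSZ, Z)))), mul(add(Z, Z), add(SSZ, Z))))
  [8] S(S(add(add(add(SZ, Z), mul(add(Z, SZ), add(SSSZ, Z))), mul(add(Z, Z), add(SSZ, Z)))))
  [9] S(S(add(add(S(add(Z, Z)), mul(add(Z, SZ), add(SSSZ, Z))), mul(add(Z, Z), add(SSZ, Z)))))
  [10] S(S(add(S(add(add(Z, Z), mul(add(Z, SZ), add(SSSZ, Z)))), mul(add(Z, Z), add(SSZ, Z)))))
  [11] S(S(S(add(add(add(Z, Z), mul(add(Z, SZ), add(SSSZ, Z))), mul(add(Z, Z), add(SSZ, Z))))))
  [12] S(S(S(add(add(Z, mul(add(Z, SZ), add(SSSZ, Z))), mul(add(Z, Z), add(SSZ, Z))))))
  [13] S(S(S(add(mul(add(Z, SZ), add(SSSZ, Z)), mul(add(Z, Z), add(SSZ, Z))))))
  [14] S(S(S(add(mul(SZ, add(SSSZ, Z)), mul(add(Z, Z), add(SSZ, Z))))))
  [15] S(S(S(add(add(add(SSSZ, Z), mul(Z, add(SSSZ, Z))), mul(add(Z, Z), add(SSZ, Z))))))
  [16] S(S(S(add(add(S(add(SSZ, Z)), mul(Z, add(SSSZ, Z))), mul(add(Z, Z), add(SSZ, Z))))))
  [17] S(S(S(add(S(add(add(SSZ, Z), mul(Z, add(SSSZ, Z)))), mul(add(Z, Z), add(SSZ, Z))))))
  [18] S(S(S(S(add(add(add(SSZ, Z), mul(Z, add(SSSZ, Z))), mul(add(Z, Z), add(SSZ, Z)))))))
  [19] S(S(S(S(add(add(S(add(SZ, Z)), mul(Z, add(SSSZ, Z))), mul(add(Z, Z), add(SSZ, Z)))))))
  [20] S(S(S(S(add(S(add(add(SZ, Z), mul(Z, add(SSSZ, Z)))), mul(add(Z, Z), add(SSZ, Z)))))))
  [21] S(S(S(S(S(add(add(add(SZ, Z), mul(Z, add(SSSZ, Z))), mul(add(Z, Z), add(SSZ, Z))))))))
  [22] S(S(S(S(S(add(add(S(add(Z, Z)), mul(Z, add(SSSZ, Z))), mul(add(Z, Z), add(SSZ, Z))))))))
  [23] S(S(S(S(S(add(S(add(add(Z, Z), mul(Z, add(SSSZ, Z)))), mul(add(Z, Z), add(SSZ, Z))))))))
  [24] S(S(S(S(S(S(add(add(add(Z, Z), mul(Z, add(SSSZ, Z))), mul(add(Z, Z), add(SSZ, Z)))))))))
  [25] S(S(S(S(S(S(add(add(Z, mul(Z, add(SSSZ, Z))), mul(add(Z, Z), add(SSZ, Z)))))))))
  [26] S(S(S(S(S(S(add(mul(Z, add(SSSZ, Z)), mul(add(Z, Z), add(SSZ, Z)))))))))
  [27] S(S(S(S(S(S(add(Z, mul(add(Z, Z), add(SSZ, Z)))))))))

Answer: NO — after 27 steps the term is S(S(S(S(S(S(add(Z, mul(add(Z, Z), add(SSZ, Z))))))))), not yet normal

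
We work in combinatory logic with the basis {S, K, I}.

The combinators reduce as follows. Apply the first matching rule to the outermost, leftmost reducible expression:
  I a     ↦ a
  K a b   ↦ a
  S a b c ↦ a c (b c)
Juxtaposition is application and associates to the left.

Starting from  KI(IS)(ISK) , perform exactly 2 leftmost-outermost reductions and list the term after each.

  start: KI(IS)(ISK)
  →1  I(ISK)
  →2  ISK

Answer: after 2 steps: ISK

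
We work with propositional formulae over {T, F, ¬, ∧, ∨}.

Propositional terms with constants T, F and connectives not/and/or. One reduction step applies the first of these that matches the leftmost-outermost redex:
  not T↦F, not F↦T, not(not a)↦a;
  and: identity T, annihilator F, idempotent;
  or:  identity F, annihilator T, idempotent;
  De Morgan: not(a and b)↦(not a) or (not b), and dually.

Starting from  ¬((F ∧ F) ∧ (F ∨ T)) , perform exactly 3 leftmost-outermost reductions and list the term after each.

Answer: after 3 steps: ¬F ∨ ¬(F ∨ T)

Working:
  start: ¬((F ∧ F) ∧ (F ∨ T))
  step 1: ¬(F ∧ F) ∨ ¬(F ∨ T)
  step 2: (¬F ∨ ¬F) ∨ ¬(F ∨ T)
  step 3: ¬F ∨ ¬(F ∨ T)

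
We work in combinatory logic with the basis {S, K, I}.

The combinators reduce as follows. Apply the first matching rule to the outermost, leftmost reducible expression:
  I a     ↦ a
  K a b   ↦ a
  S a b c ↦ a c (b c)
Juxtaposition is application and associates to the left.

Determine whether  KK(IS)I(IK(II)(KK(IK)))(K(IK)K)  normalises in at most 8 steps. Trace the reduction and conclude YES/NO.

  start: KK(IS)I(IK(II)(KK(IK)))(K(IK)K)
  [1] KI(IK(II)(KK(IK)))(K(IK)K)
  [2] I(K(IK)K)
  [3] K(IK)K
  [4] IK
  [5] K

Answer: YES — reaches normal form K in 5 ≤ 8 steps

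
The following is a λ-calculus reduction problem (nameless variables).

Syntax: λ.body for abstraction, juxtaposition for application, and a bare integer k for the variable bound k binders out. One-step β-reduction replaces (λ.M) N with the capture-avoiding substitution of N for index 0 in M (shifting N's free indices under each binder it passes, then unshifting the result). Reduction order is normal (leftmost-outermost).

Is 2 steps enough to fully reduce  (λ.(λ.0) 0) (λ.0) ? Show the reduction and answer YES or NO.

  start: (λ.(λ.0) 0) (λ.0)
  →1  (λ.0) (λ.0)
  →2  λ.0

Answer: YES — reaches normal form λ.0 in 2 ≤ 2 steps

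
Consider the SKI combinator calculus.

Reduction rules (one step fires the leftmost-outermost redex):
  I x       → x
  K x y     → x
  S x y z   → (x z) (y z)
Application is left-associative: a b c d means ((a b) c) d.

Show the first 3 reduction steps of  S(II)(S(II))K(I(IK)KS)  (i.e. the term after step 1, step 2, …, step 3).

  start: S(II)(S(II))K(I(IK)KS)
  →1  IIK(S(II)K)(I(IK)KS)
  →2  IK(S(II)K)(I(IK)KS)
  →3  K(S(II)K)(I(IK)KS)

Answer: after 3 steps: K(S(II)K)(I(IK)KS)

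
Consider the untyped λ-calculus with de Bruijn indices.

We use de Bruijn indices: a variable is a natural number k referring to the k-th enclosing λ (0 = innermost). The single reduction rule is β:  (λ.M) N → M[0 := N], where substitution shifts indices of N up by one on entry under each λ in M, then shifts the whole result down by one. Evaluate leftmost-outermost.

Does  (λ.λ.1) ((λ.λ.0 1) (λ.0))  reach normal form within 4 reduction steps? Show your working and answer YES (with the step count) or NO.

  start: (λ.λ.1) ((λ.λ.0 1) (λ.0))
  →1  λ.(λ.λ.0 1) (λ.0)
  →2  λ.λ.0 (λ.0)

Answer: YES — reaches normal form λ.λ.0 (λ.0) in 2 ≤ 4 steps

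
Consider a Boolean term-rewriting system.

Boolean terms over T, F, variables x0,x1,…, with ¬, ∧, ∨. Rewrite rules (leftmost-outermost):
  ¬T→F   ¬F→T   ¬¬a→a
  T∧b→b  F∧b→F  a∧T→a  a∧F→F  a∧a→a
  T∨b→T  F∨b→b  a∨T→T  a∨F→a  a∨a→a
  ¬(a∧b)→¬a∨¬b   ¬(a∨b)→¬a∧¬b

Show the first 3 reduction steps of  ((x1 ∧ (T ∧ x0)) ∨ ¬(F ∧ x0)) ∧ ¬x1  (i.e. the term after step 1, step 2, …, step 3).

Answer: after 3 steps: ((x1 ∧ x0) ∨ (T ∨ ¬x0)) ∧ ¬x1

Reduction:
  start: ((x1 ∧ (T ∧ x0)) ∨ ¬(F ∧ x0)) ∧ ¬x1
  step 1: ((x1 ∧ x0) ∨ ¬(F ∧ x0)) ∧ ¬x1
  step 2: ((x1 ∧ x0) ∨ (¬F ∨ ¬x0)) ∧ ¬x1
  step 3: ((x1 ∧ x0) ∨ (T ∨ ¬x0)) ∧ ¬x1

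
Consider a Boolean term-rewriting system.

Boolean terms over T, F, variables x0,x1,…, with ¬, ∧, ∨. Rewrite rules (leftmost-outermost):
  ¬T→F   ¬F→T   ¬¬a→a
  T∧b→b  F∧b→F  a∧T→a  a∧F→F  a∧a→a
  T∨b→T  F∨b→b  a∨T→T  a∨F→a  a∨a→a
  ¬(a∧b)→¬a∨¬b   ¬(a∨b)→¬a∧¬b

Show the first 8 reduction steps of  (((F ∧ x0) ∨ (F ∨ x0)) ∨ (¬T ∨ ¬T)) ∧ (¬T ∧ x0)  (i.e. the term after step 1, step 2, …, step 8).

  start: (((F ∧ x0) ∨ (F ∨ x0)) ∨ (¬T ∨ ¬T)) ∧ (¬T ∧ x0)
  →1  ((F ∨ (F ∨ x0)) ∨ (¬T ∨ ¬T)) ∧ (¬T ∧ x0)
  →2  ((F ∨ x0) ∨ (¬T ∨ ¬T)) ∧ (¬T ∧ x0)
  →3  (x0 ∨ (¬T ∨ ¬T)) ∧ (¬T ∧ x0)
  →4  (x0 ∨ ¬T) ∧ (¬T ∧ x0)
  →5  (x0 ∨ F) ∧ (¬T ∧ x0)
  →6  x0 ∧ (¬T ∧ x0)
  →7  x0 ∧ (F ∧ x0)
  →8  x0 ∧ F

Answer: after 8 steps: x0 ∧ F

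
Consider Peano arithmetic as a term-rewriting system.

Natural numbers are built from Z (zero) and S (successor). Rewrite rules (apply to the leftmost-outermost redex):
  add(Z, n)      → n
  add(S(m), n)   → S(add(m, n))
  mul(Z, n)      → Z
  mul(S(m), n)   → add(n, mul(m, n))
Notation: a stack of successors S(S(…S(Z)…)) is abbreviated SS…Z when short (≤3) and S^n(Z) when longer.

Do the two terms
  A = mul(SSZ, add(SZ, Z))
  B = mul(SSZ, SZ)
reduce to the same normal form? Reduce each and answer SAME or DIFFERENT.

Answer: SAME — A ⇓ SSZ, B ⇓ SSZ

Reduction:
Term A:
  start: mul(SSZ, add(SZ, Z))
  step 1: add(add(SZ, Z), mul(SZ, add(SZ, Z)))
  step 2: add(S(add(Z, Z)), mul(SZ, add(SZ, Z)))
  step 3: S(add(add(Z, Z), mul(SZ, add(SZ, Z))))
  step 4: S(add(Z, mul(SZ, add(SZ, Z))))
  step 5: S(mul(SZ, add(SZ, Z)))
  step 6: S(add(add(SZ, Z), mul(Z, add(SZ, Z))))
  step 7: S(add(S(add(Z, Z)), mul(Z, add(SZ, Z))))
  step 8: S(S(add(add(Z, Z), mul(Z, add(SZ, Z)))))
  step 9: S(S(add(Z, mul(Z, add(SZ, Z)))))
  step 10: S(S(mul(Z, add(SZ, Z))))
  step 11: SSZ

Term B:
  start: mul(SSZ, SZ)
  step 1: add(SZ, mul(SZ, SZ))
  step 2: S(add(Z, mul(SZ, SZ)))
  step 3: S(mul(SZ, SZ))
  step 4: S(add(SZ, mul(Z, SZ)))
  step 5: S(S(add(Z, mul(Z, SZ))))
  step 6: S(S(mul(Z, SZ)))
  step 7: SSZ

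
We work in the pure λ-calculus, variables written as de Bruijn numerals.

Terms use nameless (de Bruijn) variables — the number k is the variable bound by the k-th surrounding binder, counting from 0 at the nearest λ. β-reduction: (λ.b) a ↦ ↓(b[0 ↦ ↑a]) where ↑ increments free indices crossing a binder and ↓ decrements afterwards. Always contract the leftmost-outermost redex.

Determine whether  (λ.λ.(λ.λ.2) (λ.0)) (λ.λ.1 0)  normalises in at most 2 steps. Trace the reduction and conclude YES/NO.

  start: (λ.λ.(λ.λ.2) (λ.0)) (λ.λ.1 0)
  step 1: λ.(λ.λ.2) (λ.0)
  step 2: λ.λ.1

Answer: YES — reaches normal form λ.λ.1 in 2 ≤ 2 steps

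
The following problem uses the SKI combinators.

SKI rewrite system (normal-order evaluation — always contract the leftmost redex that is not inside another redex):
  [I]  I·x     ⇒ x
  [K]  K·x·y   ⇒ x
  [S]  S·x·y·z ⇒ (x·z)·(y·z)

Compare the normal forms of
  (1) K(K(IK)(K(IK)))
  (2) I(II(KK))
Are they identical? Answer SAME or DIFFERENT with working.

Term A:
  start: K(K(IK)(K(IK)))
  step 1: K(IK)
  step 2: KK

Term B:
  start: I(II(KK))
  step 1: II(KK)
  step 2: I(KK)
  step 3: KK

Answer: SAME — A ⇓ KK, B ⇓ KK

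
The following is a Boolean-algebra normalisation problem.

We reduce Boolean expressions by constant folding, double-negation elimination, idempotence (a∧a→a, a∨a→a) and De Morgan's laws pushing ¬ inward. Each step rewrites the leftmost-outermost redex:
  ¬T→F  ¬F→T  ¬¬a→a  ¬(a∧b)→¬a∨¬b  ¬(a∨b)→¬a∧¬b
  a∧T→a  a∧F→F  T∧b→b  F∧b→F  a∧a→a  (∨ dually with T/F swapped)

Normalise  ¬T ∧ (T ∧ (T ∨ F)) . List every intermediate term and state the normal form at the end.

  start: ¬T ∧ (T ∧ (T ∨ F))
  [1] F ∧ (T ∧ (T ∨ F))
  [2] F

Answer: normal form = F  (in 2 steps)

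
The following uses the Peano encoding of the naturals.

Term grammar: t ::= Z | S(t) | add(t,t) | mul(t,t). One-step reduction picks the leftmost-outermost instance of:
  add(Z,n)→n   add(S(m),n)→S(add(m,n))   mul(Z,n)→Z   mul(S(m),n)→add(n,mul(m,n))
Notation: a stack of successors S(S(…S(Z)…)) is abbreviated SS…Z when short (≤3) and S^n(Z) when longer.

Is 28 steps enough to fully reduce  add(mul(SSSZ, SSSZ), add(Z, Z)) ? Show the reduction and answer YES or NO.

Answer: YES — reaches normal form S^9(Z) in 27 ≤ 28 steps

Working:
  start: add(mul(SSSZ, SSSZ), add(Z, Z))
  step 1: add(add(SSSZ, mul(SSZ, SSSZ)), add(Z, Z))
  step 2: add(S(add(SSZ, mul(SSZ, SSSZ))), add(Z, Z))
  step 3: S(add(add(SSZ, mul(SSZ, SSSZ)), add(Z, Z)))
  step 4: S(add(S(add(SZ, mul(SSZ, SSSZ))), add(Z, Z)))
  step 5: S(S(add(add(SZ, mul(SSZ, SSSZ)), add(Z, Z))))
  step 6: S(S(add(S(add(Z, mul(SSZ, SSSZ))), add(Z, Z))))
  step 7: S(S(S(add(add(Z, mul(SSZ, SSSZ)), add(Z, Z)))))
  step 8: S(S(S(add(mul(SSZ, SSSZ), add(Z, Z)))))
  step 9: S(S(S(add(add(SSSZ, mul(SZ, SSSZ)), add(Z, Z)))))
  step 10: S(S(S(add(S(add(SSZ, mul(SZ, SSSZ))), add(Z, Z)))))
  step 11: S(S(S(S(add(add(SSZ, mul(SZ, SSSZ)), add(Z, Z))))))
  step 12: S(S(S(S(add(S(add(SZ, mul(SZ, SSSZ))), add(Z, Z))))))
  step 13: S(S(S(S(S(add(add(SZ, mul(SZ, SSSZ)), add(Z, Z)))))))
  step 14: S(S(S(S(S(add(S(add(Z, mul(SZ, SSSZ))), add(Z, Z)))))))
  step 15: S(S(S(S(S(S(add(add(Z, mul(SZ, SSSZ)), add(Z, Z))))))))
  step 16: S(S(S(S(S(S(add(mul(SZ, SSSZ), add(Z, Z))))))))
  step 17: S(S(S(S(S(S(add(add(SSSZ, mul(Z, SSSZ)), add(Z, Z))))))))
  step 18: S(S(S(S(S(S(add(S(add(SSZ, mul(Z, SSSZ))), add(Z, Z))))))))
  step 19: S(S(S(S(S(S(S(add(add(SSZ, mul(Z, SSSZ)), add(Z, Z)))))))))
  step 20: S(S(S(S(S(S(S(add(S(add(SZ, mul(Z, SSSZ))), add(Z, Z)))))))))
  step 21: S(S(S(S(S(S(S(S(add(add(SZ, mul(Z, SSSZ)), add(Z, Z))))))))))
  step 22: S(S(S(S(S(S(S(S(add(S(add(Z, mul(Z, SSSZ))), add(Z, Z))))))))))
  step 23: S(S(S(S(S(S(S(S(S(add(add(Z, mul(Z, SSSZ)), add(Z, Z)))))))))))
  step 24: S(S(S(S(S(S(S(S(S(add(mul(Z, SSSZ), add(Z, Z)))))))))))
  step 25: S(S(S(S(S(S(S(S(S(add(Z, add(Z, Z)))))))))))
  step 26: S(S(S(S(S(S(S(S(S(add(Z, Z))))))))))
  step 27: S^9(Z)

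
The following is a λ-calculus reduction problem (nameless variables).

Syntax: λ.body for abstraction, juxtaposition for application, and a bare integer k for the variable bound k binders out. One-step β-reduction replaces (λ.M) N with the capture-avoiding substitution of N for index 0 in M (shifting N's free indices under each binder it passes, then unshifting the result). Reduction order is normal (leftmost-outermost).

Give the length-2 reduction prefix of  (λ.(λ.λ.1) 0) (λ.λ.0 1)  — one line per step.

Answer: after 2 steps: λ.λ.λ.0 1

Reduction:
  start: (λ.(λ.λ.1) 0) (λ.λ.0 1)
  step 1: (λ.λ.1) (λ.λ.0 1)
  step 2: λ.λ.λ.0 1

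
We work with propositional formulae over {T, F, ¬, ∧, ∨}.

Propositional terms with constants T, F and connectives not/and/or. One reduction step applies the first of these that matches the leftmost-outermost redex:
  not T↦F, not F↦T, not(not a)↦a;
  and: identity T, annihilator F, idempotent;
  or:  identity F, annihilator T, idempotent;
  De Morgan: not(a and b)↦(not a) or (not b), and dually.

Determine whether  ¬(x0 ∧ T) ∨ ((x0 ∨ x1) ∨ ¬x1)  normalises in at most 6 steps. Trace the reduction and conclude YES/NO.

  start: ¬(x0 ∧ T) ∨ ((x0 ∨ x1) ∨ ¬x1)
  →1  (¬x0 ∨ ¬T) ∨ ((x0 ∨ x1) ∨ ¬x1)
  →2  (¬x0 ∨ F) ∨ ((x0 ∨ x1) ∨ ¬x1)
  →3  ¬x0 ∨ ((x0 ∨ x1) ∨ ¬x1)

Answer: YES — reaches normal form ¬x0 ∨ ((x0 ∨ x1) ∨ ¬x1) in 3 ≤ 6 steps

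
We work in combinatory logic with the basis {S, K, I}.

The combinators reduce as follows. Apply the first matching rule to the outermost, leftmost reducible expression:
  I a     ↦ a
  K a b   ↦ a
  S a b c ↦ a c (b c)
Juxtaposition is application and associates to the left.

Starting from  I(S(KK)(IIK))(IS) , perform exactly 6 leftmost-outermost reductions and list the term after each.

  start: I(S(KK)(IIK))(IS)
  step 1: S(KK)(IIK)(IS)
  step 2: KK(IS)(IIK(IS))
  step 3: K(IIK(IS))
  step 4: K(IK(IS))
  step 5: K(K(IS))
  step 6: K(KS)

Answer: after 6 steps: K(KS)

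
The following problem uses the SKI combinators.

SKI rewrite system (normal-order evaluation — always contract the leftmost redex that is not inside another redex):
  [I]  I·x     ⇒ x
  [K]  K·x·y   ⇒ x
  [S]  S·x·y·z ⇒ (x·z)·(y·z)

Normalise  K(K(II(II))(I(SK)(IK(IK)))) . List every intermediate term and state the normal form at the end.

Answer: normal form = KI  (in 4 steps)

Derivation:
  start: K(K(II(II))(I(SK)(IK(IK))))
  [1] K(II(II))
  [2] K(I(II))
  [3] K(II)
  [4] KI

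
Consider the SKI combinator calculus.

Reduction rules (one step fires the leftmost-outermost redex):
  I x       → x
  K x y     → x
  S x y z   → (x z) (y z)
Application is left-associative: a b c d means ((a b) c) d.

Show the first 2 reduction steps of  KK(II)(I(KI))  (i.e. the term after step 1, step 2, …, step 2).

Answer: after 2 steps: K(KI)

Reduction:
  start: KK(II)(I(KI))
  [1] K(I(KI))
  [2] K(KI)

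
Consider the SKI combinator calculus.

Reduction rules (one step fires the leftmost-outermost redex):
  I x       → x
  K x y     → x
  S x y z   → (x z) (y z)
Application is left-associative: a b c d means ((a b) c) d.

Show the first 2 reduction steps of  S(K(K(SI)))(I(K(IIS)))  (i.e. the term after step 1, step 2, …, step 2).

  start: S(K(K(SI)))(I(K(IIS)))
  step 1: S(K(K(SI)))(K(IIS))
  step 2: S(K(K(SI)))(K(IS))

Answer: after 2 steps: S(K(K(SI)))(K(IS))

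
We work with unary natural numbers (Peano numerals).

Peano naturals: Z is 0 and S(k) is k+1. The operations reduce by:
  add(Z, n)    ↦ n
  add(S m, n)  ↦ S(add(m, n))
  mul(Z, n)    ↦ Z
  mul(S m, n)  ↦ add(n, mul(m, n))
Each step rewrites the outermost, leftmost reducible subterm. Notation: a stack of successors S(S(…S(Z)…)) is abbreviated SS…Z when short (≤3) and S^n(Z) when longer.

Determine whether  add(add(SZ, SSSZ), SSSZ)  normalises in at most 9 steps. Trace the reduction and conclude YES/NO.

  start: add(add(SZ, SSSZ), SSSZ)
  →1  add(S(add(Z, SSSZ)), SSSZ)
  →2  S(add(add(Z, SSSZ), SSSZ))
  →3  S(add(SSSZ, SSSZ))
  →4  S(S(add(SSZ, SSSZ)))
  →5  S(S(S(add(SZ, SSSZ))))
  →6  S(S(S(S(add(Z, SSSZ)))))
  →7  S^7(Z)

Answer: YES — reaches normal form S^7(Z) in 7 ≤ 9 steps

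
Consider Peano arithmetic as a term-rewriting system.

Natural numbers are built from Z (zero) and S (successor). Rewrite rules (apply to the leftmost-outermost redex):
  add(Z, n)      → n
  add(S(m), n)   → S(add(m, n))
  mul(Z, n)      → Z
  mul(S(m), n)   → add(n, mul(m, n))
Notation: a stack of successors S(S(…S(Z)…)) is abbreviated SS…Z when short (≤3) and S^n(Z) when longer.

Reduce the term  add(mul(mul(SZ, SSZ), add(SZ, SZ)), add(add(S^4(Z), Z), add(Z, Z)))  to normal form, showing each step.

Answer: normal form = S^8(Z)  (in 34 steps)

Working:
  start: add(mul(mul(SZ, SSZ), add(SZ, SZ)), add(add(S^4(Z), Z), add(Z, Z)))
  [1] add(mul(add(SSZ, mul(Z, SSZ)), add(SZ, SZ)), add(add(S^4(Z), Z), add(Z, Z)))
  [2] add(mul(S(add(SZ, mul(Z, SSZ))), add(SZ, SZ)), add(add(S^4(Z), Z), add(Z, Z)))
  [3] add(add(add(SZ, SZ), mul(add(SZ, mul(Z, SSZ)), add(SZ, SZ))), add(add(S^4(Z), Z), add(Z, Z)))
  [4] add(add(S(add(Z, SZ)), mul(add(SZ, mul(Z, SSZ)), add(SZ, SZ))), add(add(S^4(Z), Z), add(Z, Z)))
  [5] add(S(add(add(Z, SZ), mul(add(SZ, mul(Z, SSZ)), add(SZ, SZ)))), add(add(S^4(Z), Z), add(Z, Z)))
  [6] S(add(add(add(Z, SZ), mul(add(SZ, mul(Z, SSZ)), add(SZ, SZ))), add(add(S^4(Z), Z), add(Z, Z))))
  [7] S(add(add(SZ, mul(add(SZ, mul(Z, SSZ)), add(SZ, SZ))), add(add(S^4(Z), Z), add(Z, Z))))
  [8] S(add(S(add(Z, mul(add(SZ, mul(Z, SSZ)), add(SZ, SZ)))), add(add(S^4(Z), Z), add(Z, Z))))
  [9] S(S(add(add(Z, mul(add(SZ, mul(Z, SSZ)), add(SZ, SZ))), add(add(S^4(Z), Z), add(Z, Z)))))
  [10] S(S(add(mul(add(SZ, mul(Z, SSZ)), add(SZ, SZ)), add(add(S^4(Z), Z), add(Z, Z)))))
  [11] S(S(add(mul(S(add(Z, mul(Z, SSZ))), add(SZ, SZ)), add(add(S^4(Z), Z), add(Z, Z)))))
  [12] S(S(add(add(add(SZ, SZ), mul(add(Z, mul(Z, SSZ)), add(SZ, SZ))), add(add(S^4(Z), Z), add(Z, Z)))))
  [13] S(S(add(add(S(add(Z, SZ)), mul(add(Z, mul(Z, SSZ)), add(SZ, SZ))), add(add(S^4(Z), Z), add(Z, Z)))))
  [14] S(S(add(S(add(add(Z, SZ), mul(add(Z, mul(Z, SSZ)), add(SZ, SZ)))), add(add(S^4(Z), Z), add(Z, Z)))))
  [15] S(S(S(add(add(add(Z, SZ), mul(add(Z, mul(Z, SSZ)), add(SZ, SZ))), add(add(S^4(Z), Z), add(Z, Z))))))
  [16] S(S(S(add(add(SZ, mul(add(Z, mul(Z, SSZ)), add(SZ, SZ))), add(add(S^4(Z), Z), add(Z, Z))))))
  [17] S(S(S(add(S(add(Z, mul(add(Z, mul(Z, SSZ)), add(SZ, SZ)))), add(add(S^4(Z), Z), add(Z, Z))))))
  [18] S(S(S(S(add(add(Z, mul(add(Z, mul(Z, SSZ)), add(SZ, SZ))), add(add(S^4(Z), Z), add(Z, Z)))))))
  [19] S(S(S(S(add(mul(add(Z, mul(Z, SSZ)), add(SZ, SZ)), add(add(S^4(Z), Z), add(Z, Z)))))))
  [20] S(S(S(S(add(mul(mul(Z, SSZ), add(SZ, SZ)), add(add(S^4(Z), Z), add(Z, Z)))))))
  [21] S(S(S(S(add(mul(Z, add(SZ, SZ)), add(add(S^4(Z), Z), add(Z, Z)))))))
  [22] S(S(S(S(add(Z, add(add(S^4(Z), Z), add(Z, Z)))))))
  [23] S(S(S(S(add(add(S^4(Z), Z), add(Z, Z))))))
  [24] S(S(S(S(add(S(add(SSSZ, Z)), add(Z, Z))))))
  [25] S(S(S(S(S(add(add(SSSZ, Z), add(Z, Z)))))))
  [26] S(S(S(S(S(add(S(add(SSZ, Z)), add(Z, Z)))))))
  [27] S(S(S(S(S(S(add(add(SSZ, Z), add(Z, Z))))))))
  [28] S(S(S(S(S(S(add(S(add(SZ, Z)), add(Z, Z))))))))
  [29] S(S(S(S(S(S(S(add(add(SZ, Z), add(Z, Z)))))))))
  [30] S(S(S(S(S(S(S(add(S(add(Z, Z)), add(Z, Z)))))))))
  [31] S(S(S(S(S(S(S(S(add(add(Z, Z), add(Z, Z))))))))))
  [32] S(S(S(S(S(S(S(S(add(Z, add(Z, Z))))))))))
  [33] S(S(S(S(S(S(S(S(add(Z, Z)))))))))
  [34] S^8(Z)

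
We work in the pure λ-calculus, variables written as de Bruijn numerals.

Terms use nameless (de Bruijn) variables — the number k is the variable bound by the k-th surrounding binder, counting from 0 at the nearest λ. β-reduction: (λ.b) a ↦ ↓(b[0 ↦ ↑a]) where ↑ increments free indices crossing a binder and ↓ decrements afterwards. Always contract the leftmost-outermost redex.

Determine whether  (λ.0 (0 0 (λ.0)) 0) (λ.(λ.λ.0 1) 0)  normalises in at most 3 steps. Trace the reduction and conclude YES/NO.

  start: (λ.0 (0 0 (λ.0)) 0) (λ.(λ.λ.0 1) 0)
  [1] (λ.(λ.λ.0 1) 0) ((λ.(λ.λ.0 1) 0) (λ.(λ.λ.0 1) 0) (λ.0)) (λ.(λ.λ.0 1) 0)
  [2] (λ.λ.0 1) ((λ.(λ.λ.0 1) 0) (λ.(λ.λ.0 1) 0) (λ.0)) (λ.(λ.λ.0 1) 0)
  [3] (λ.0 ((λ.(λ.λ.0 1) 0) (λ.(λ.λ.0 1) 0) (λ.0))) (λ.(λ.λ.0 1) 0)

Answer: NO — after 3 steps the term is (λ.0 ((λ.(λ.λ.0 1) 0) (λ.(λ.λ.0 1) 0) (λ.0))) (λ.(λ.λ.0 1) 0), not yet normal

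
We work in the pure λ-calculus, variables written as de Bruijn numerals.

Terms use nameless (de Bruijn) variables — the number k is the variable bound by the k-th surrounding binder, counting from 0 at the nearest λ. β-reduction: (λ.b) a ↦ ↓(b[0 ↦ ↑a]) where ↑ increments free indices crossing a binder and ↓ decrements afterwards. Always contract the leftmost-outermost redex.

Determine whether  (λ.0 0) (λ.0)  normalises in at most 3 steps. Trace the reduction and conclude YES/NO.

  start: (λ.0 0) (λ.0)
  step 1: (λ.0) (λ.0)
  step 2: λ.0

Answer: YES — reaches normal form λ.0 in 2 ≤ 3 steps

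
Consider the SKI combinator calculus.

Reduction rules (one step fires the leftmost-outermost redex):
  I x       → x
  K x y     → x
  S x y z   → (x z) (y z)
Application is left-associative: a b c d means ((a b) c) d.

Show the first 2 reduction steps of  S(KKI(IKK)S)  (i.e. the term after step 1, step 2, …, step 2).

Answer: after 2 steps: S(IKK)

Working:
  start: S(KKI(IKK)S)
  [1] S(K(IKK)S)
  [2] S(IKK)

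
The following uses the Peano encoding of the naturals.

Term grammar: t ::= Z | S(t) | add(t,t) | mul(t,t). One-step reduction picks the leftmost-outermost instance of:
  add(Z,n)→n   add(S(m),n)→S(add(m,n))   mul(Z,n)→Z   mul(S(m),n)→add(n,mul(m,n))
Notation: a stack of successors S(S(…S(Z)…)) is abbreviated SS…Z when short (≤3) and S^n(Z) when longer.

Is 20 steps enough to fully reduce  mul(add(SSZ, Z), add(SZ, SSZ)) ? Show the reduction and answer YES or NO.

Answer: YES — reaches normal form S^6(Z) in 18 ≤ 20 steps

Working:
  start: mul(add(SSZ, Z), add(SZ, SSZ))
  →1  mul(S(add(SZ, Z)), add(SZ, SSZ))
  →2  add(add(SZ, SSZ), mul(add(SZ, Z), add(SZ, SSZ)))
  →3  add(S(add(Z, SSZ)), mul(add(SZ, Z), add(SZ, SSZ)))
  →4  S(add(add(Z, SSZ), mul(add(SZ, Z), add(SZ, SSZ))))
  →5  S(add(SSZ, mul(add(SZ, Z), add(SZ, SSZ))))
  →6  S(S(add(SZ, mul(add(SZ, Z), add(SZ, SSZ)))))
  →7  S(S(S(add(Z, mul(add(SZ, Z), add(SZ, SSZ))))))
  →8  S(S(S(mul(add(SZ, Z), add(SZ, SSZ)))))
  →9  S(S(S(mul(S(add(Z, Z)), add(SZ, SSZ)))))
  →10  S(S(S(add(add(SZ, SSZ), mul(add(Z, Z), add(SZ, SSZ))))))
  →11  S(S(S(add(S(add(Z, SSZ)), mul(add(Z, Z), add(SZ, SSZ))))))
  →12  S(S(S(S(add(add(Z, SSZ), mul(add(Z, Z), add(SZ, SSZ)))))))
  →13  S(S(S(S(add(SSZ, mul(add(Z, Z), add(SZ, SSZ)))))))
  →14  S(S(S(S(S(add(SZ, mul(add(Z, Z), add(SZ, SSZ))))))))
  →15  S(S(S(S(S(S(add(Z, mul(add(Z, Z), add(SZ, SSZ)))))))))
  →16  S(S(S(S(S(S(mul(add(Z, Z), add(SZ, SSZ))))))))
  →17  S(S(S(S(S(S(mul(Z, add(SZ, SSZ))))))))
  →18  S^6(Z)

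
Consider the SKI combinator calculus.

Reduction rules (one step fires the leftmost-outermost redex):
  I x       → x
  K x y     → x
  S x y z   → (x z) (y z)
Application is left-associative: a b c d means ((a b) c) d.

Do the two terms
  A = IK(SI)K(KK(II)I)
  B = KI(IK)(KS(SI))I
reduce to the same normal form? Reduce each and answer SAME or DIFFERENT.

Term A:
  start: IK(SI)K(KK(II)I)
  step 1: K(SI)K(KK(II)I)
  step 2: SI(KK(II)I)
  step 3: SI(KI)

Term B:
  start: KI(IK)(KS(SI))I
  step 1: I(KS(SI))I
  step 2: KS(SI)I
  step 3: SI

Answer: DIFFERENT — A ⇓ SI(KI), B ⇓ SI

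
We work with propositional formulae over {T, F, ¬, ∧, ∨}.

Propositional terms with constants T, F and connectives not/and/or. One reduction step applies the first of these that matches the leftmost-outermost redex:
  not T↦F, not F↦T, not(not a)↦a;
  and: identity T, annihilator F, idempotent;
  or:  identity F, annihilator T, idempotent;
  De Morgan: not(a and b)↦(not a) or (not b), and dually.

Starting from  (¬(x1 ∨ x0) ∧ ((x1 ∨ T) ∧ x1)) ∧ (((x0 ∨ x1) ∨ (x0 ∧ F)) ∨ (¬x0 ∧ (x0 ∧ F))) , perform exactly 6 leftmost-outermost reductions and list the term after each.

  start: (¬(x1 ∨ x0) ∧ ((x1 ∨ T) ∧ x1)) ∧ (((x0 ∨ x1) ∨ (x0 ∧ F)) ∨ (¬x0 ∧ (x0 ∧ F)))
  step 1: ((¬x1 ∧ ¬x0) ∧ ((x1 ∨ T) ∧ x1)) ∧ (((x0 ∨ x1) ∨ (x0 ∧ F)) ∨ (¬x0 ∧ (x0 ∧ F)))
  step 2: ((¬x1 ∧ ¬x0) ∧ (T ∧ x1)) ∧ (((x0 ∨ x1) ∨ (x0 ∧ F)) ∨ (¬x0 ∧ (x0 ∧ F)))
  step 3: ((¬x1 ∧ ¬x0) ∧ x1) ∧ (((x0 ∨ x1) ∨ (x0 ∧ F)) ∨ (¬x0 ∧ (x0 ∧ F)))
  step 4: ((¬x1 ∧ ¬x0) ∧ x1) ∧ (((x0 ∨ x1) ∨ F) ∨ (¬x0 ∧ (x0 ∧ F)))
  step 5: ((¬x1 ∧ ¬x0) ∧ x1) ∧ ((x0 ∨ x1) ∨ (¬x0 ∧ (x0 ∧ F)))
  step 6: ((¬x1 ∧ ¬x0) ∧ x1) ∧ ((x0 ∨ x1) ∨ (¬x0 ∧ F))

Answer: after 6 steps: ((¬x1 ∧ ¬x0) ∧ x1) ∧ ((x0 ∨ x1) ∨ (¬x0 ∧ F))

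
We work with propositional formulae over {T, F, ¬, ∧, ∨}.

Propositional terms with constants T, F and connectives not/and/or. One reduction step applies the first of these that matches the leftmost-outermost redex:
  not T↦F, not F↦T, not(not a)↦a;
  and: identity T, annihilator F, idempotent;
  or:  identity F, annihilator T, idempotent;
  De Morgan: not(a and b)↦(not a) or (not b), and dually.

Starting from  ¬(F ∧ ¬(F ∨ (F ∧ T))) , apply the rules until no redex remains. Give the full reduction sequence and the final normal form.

Answer: normal form = T  (in 3 steps)

Derivation:
  start: ¬(F ∧ ¬(F ∨ (F ∧ T)))
  →1  ¬F ∨ ¬¬(F ∨ (F ∧ T))
  →2  T ∨ ¬¬(F ∨ (F ∧ T))
  →3  T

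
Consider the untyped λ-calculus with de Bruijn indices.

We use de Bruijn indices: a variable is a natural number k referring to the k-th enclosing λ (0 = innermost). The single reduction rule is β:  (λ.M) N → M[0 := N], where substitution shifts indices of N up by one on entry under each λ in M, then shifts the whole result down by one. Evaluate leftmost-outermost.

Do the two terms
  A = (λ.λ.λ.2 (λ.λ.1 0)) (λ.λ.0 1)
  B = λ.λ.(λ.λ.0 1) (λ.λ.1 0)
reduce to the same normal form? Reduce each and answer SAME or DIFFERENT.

Term A:
  start: (λ.λ.λ.2 (λ.λ.1 0)) (λ.λ.0 1)
  [1] λ.λ.(λ.λ.0 1) (λ.λ.1 0)
  [2] λ.λ.λ.0 (λ.λ.1 0)

Term B:
  start: λ.λ.(λ.λ.0 1) (λ.λ.1 0)
  [1] λ.λ.λ.0 (λ.λ.1 0)

Answer: SAME — A ⇓ λ.λ.λ.0 (λ.λ.1 0), B ⇓ λ.λ.λ.0 (λ.λ.1 0)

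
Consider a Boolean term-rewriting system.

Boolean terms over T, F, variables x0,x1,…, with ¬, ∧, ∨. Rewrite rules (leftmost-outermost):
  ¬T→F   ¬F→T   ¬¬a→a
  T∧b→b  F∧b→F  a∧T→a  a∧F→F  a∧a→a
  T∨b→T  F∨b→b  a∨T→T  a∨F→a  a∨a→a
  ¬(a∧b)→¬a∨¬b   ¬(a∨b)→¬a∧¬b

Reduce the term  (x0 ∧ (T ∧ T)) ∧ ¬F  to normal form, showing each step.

  start: (x0 ∧ (T ∧ T)) ∧ ¬F
  [1] (x0 ∧ T) ∧ ¬F
  [2] x0 ∧ ¬F
  [3] x0 ∧ T
  [4] x0

Answer: normal form = x0  (in 4 steps)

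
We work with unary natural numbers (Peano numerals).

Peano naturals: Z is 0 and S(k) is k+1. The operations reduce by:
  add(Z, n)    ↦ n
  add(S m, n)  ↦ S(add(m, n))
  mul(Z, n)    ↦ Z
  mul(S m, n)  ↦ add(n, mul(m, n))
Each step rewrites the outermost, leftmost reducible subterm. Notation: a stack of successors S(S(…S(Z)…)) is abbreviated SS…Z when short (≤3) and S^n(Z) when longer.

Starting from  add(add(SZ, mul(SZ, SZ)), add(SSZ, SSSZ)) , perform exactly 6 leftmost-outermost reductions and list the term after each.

Answer: after 6 steps: S(S(add(add(Z, mul(Z, SZ)), add(SSZ, SSSZ))))

Reduction:
  start: add(add(SZ, mul(SZ, SZ)), add(SSZ, SSSZ))
  step 1: add(S(add(Z, mul(SZ, SZ))), add(SSZ, SSSZ))
  step 2: S(add(add(Z, mul(SZ, SZ)), add(SSZ, SSSZ)))
  step 3: S(add(mul(SZ, SZ), add(SSZ, SSSZ)))
  step 4: S(add(add(SZ, mul(Z, SZ)), add(SSZ, SSSZ)))
  step 5: S(add(S(add(Z, mul(Z, SZ))), add(SSZ, SSSZ)))
  step 6: S(S(add(add(Z, mul(Z, SZ)), add(SSZ, SSSZ))))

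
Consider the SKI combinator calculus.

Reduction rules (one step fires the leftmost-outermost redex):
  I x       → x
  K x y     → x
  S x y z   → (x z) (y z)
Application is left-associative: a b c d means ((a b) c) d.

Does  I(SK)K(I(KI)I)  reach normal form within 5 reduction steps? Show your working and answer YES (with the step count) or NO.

  start: I(SK)K(I(KI)I)
  →1  SKK(I(KI)I)
  →2  K(I(KI)I)(K(I(KI)I))
  →3  I(KI)I
  →4  KII
  →5  I

Answer: YES — reaches normal form I in 5 ≤ 5 steps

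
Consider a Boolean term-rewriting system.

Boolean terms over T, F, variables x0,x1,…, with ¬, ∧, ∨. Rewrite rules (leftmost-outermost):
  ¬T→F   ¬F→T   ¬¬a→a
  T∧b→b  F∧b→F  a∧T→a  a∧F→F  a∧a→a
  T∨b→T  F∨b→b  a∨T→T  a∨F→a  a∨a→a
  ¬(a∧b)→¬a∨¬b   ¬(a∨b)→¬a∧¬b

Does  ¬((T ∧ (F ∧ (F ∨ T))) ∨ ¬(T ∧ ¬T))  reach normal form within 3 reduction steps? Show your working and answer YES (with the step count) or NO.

  start: ¬((T ∧ (F ∧ (F ∨ T))) ∨ ¬(T ∧ ¬T))
  →1  ¬(T ∧ (F ∧ (F ∨ T))) ∧ ¬¬(T ∧ ¬T)
  →2  (¬T ∨ ¬(F ∧ (F ∨ T))) ∧ ¬¬(T ∧ ¬T)
  →3  (F ∨ ¬(F ∧ (F ∨ T))) ∧ ¬¬(T ∧ ¬T)

Answer: NO — after 3 steps the term is (F ∨ ¬(F ∧ (F ∨ T))) ∧ ¬¬(T ∧ ¬T), not yet normal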